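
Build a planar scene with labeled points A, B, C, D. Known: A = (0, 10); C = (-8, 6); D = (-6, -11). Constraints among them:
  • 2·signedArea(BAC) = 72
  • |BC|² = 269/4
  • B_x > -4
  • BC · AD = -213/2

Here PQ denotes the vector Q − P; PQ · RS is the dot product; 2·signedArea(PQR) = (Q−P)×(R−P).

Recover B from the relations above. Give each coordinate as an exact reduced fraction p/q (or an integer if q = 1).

B = (-3, -1/2)

1. B_x = -3  [2·signedArea(BAC) = 72 ∩ BC · AD = -213/2]
2. B_y = -1/2  [2·signedArea(BAC) = 72 ∩ BC · AD = -213/2]
   → B = (-3, -1/2)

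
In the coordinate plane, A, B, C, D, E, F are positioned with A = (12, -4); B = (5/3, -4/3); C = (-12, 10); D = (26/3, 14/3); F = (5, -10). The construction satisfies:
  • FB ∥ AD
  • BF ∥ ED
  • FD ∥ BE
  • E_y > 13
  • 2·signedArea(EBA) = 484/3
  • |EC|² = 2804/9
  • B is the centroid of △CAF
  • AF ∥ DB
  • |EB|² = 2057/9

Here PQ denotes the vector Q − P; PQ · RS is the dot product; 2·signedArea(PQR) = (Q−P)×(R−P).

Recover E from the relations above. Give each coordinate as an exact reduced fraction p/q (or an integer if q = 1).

E = (16/3, 40/3)

1. E_x = 16/3  [BF ∥ ED ∩ FD ∥ BE]
2. E_y = 40/3  [BF ∥ ED ∩ FD ∥ BE]
   → E = (16/3, 40/3)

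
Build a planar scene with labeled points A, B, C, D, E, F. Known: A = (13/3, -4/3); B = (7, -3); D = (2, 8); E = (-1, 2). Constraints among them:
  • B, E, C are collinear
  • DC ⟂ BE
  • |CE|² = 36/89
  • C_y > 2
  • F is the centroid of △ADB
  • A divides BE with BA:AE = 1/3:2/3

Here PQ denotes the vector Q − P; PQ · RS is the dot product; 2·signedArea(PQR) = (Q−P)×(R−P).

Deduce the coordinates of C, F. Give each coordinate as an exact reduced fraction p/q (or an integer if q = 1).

1. C_x = -137/89  [B, E, C are collinear ∩ DC ⟂ BE]
2. C_y = 208/89  [B, E, C are collinear ∩ DC ⟂ BE]
   → C = (-137/89, 208/89)
3. F_x = 40/9  [F is the centroid of △ADB]
4. F_y = 11/9  [F is the centroid of △ADB]
   → F = (40/9, 11/9)

C = (-137/89, 208/89)
F = (40/9, 11/9)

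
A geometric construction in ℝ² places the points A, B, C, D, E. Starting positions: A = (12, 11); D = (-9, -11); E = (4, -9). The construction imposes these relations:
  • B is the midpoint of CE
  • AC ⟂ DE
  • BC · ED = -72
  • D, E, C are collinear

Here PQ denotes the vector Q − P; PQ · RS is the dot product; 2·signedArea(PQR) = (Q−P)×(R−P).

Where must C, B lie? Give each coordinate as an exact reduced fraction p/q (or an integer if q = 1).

1. C_x = 2564/173  [D, E, C are collinear ∩ AC ⟂ DE]
2. C_y = -1269/173  [D, E, C are collinear ∩ AC ⟂ DE]
   → C = (2564/173, -1269/173)
3. B_x = 1628/173  [B is the midpoint of CE]
4. B_y = -1413/173  [B is the midpoint of CE]
   → B = (1628/173, -1413/173)

B = (1628/173, -1413/173)
C = (2564/173, -1269/173)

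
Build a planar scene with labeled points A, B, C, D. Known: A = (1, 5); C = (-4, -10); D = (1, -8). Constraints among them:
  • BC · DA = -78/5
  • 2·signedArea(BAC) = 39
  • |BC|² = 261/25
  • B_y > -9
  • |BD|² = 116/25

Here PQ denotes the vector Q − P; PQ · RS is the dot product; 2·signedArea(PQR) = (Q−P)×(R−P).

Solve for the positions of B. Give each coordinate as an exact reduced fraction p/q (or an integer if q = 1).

1. B_x = -1  [2·signedArea(BAC) = 39 ∩ BC · DA = -78/5]
2. B_y = -44/5  [2·signedArea(BAC) = 39 ∩ BC · DA = -78/5]
   → B = (-1, -44/5)

B = (-1, -44/5)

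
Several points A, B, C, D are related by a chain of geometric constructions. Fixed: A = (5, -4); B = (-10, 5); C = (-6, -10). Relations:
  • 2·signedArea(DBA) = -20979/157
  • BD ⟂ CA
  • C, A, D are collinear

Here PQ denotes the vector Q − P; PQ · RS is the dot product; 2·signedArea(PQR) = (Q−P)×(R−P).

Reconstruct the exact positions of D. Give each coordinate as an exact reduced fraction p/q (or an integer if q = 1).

1. D_x = -436/157  [C, A, D are collinear ∩ BD ⟂ CA]
2. D_y = -1294/157  [C, A, D are collinear ∩ BD ⟂ CA]
   → D = (-436/157, -1294/157)

D = (-436/157, -1294/157)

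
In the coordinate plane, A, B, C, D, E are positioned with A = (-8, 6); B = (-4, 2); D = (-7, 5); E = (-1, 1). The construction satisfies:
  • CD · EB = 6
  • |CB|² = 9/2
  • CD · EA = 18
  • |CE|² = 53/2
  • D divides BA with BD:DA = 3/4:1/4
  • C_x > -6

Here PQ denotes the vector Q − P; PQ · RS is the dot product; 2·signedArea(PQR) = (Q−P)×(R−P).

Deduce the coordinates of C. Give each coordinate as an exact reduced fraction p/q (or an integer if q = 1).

1. C_x = -11/2  [CD · EA = 18 ∩ CD · EB = 6]
2. C_y = 7/2  [CD · EA = 18 ∩ CD · EB = 6]
   → C = (-11/2, 7/2)

C = (-11/2, 7/2)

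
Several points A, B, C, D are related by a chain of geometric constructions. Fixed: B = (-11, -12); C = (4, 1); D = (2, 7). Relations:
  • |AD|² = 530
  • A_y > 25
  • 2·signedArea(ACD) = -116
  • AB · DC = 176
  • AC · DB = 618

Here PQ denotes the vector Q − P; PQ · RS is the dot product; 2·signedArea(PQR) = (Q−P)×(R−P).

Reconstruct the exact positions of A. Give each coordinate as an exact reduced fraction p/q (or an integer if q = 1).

A = (15, 26)

1. A_x = 15  [AC · DB = 618 ∩ AB · DC = 176]
2. A_y = 26  [AC · DB = 618 ∩ AB · DC = 176]
   → A = (15, 26)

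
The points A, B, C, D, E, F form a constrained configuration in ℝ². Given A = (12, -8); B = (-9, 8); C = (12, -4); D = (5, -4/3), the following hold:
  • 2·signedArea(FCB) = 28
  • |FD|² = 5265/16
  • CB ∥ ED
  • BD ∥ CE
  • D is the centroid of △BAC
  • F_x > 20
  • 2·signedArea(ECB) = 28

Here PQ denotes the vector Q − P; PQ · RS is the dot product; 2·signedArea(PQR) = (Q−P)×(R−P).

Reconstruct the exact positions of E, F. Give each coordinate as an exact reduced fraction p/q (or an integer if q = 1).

E = (26, -40/3)
F = (83/4, -31/3)

1. E_x = 26  [CB ∥ ED ∩ BD ∥ CE]
2. E_y = -40/3  [CB ∥ ED ∩ BD ∥ CE]
   → E = (26, -40/3)
3. F_x = 83/4  [line -12·x + -21·y + 32 = 0 ∩ |FD|² = 5265/16]
4. F_y = -31/3  [line -12·x + -21·y + 32 = 0 ∩ |FD|² = 5265/16]
   → F = (83/4, -31/3)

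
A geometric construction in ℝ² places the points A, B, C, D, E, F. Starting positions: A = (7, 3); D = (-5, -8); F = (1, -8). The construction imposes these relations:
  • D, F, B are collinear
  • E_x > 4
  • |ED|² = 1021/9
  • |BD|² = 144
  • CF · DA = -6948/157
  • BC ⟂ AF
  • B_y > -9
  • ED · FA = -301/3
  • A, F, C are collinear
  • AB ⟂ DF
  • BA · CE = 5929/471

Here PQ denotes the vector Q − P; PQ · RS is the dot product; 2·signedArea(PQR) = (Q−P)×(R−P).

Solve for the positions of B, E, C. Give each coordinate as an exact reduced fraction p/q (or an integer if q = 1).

1. B_x = 7  [D, F, B are collinear ∩ AB ⟂ DF]
2. B_y = -8  [D, F, B are collinear ∩ AB ⟂ DF]
   → B = (7, -8)
3. E_x = 5  [line -6·x + -11·y + -53/3 = 0 ∩ |ED|² = 1021/9]
4. E_y = -13/3  [line -6·x + -11·y + -53/3 = 0 ∩ |ED|² = 1021/9]
   → E = (5, -13/3)
5. C_x = 373/157  [A, F, C are collinear ∩ BC ⟂ AF]
6. C_y = -860/157  [A, F, C are collinear ∩ BC ⟂ AF]
   → C = (373/157, -860/157)

B = (7, -8)
C = (373/157, -860/157)
E = (5, -13/3)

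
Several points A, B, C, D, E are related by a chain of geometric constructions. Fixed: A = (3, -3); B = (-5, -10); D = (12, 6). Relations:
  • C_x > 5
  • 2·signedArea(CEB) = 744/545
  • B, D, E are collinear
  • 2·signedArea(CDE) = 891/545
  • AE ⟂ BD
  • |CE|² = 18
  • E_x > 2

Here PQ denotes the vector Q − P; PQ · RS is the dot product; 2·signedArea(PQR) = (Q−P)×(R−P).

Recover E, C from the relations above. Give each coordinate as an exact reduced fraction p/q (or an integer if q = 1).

C = (3222/545, 51/545)
E = (1491/545, -1482/545)

1. E_x = 1491/545  [B, D, E are collinear ∩ AE ⟂ BD]
2. E_y = -1482/545  [B, D, E are collinear ∩ AE ⟂ BD]
   → E = (1491/545, -1482/545)
3. C_x = 3222/545  [line 3968/545·x + -4216/545·y + -23064/545 = 0 ∩ |CE|² = 18]
4. C_y = 51/545  [line 3968/545·x + -4216/545·y + -23064/545 = 0 ∩ |CE|² = 18]
   → C = (3222/545, 51/545)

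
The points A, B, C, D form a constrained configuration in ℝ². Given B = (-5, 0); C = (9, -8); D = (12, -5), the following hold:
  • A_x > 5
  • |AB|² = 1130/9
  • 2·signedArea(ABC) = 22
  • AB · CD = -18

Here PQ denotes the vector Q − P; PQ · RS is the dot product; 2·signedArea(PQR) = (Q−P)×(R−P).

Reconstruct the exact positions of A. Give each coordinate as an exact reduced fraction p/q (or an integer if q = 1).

1. A_x = 16/3  [2·signedArea(ABC) = 22 ∩ AB · CD = -18]
2. A_y = -13/3  [2·signedArea(ABC) = 22 ∩ AB · CD = -18]
   → A = (16/3, -13/3)

A = (16/3, -13/3)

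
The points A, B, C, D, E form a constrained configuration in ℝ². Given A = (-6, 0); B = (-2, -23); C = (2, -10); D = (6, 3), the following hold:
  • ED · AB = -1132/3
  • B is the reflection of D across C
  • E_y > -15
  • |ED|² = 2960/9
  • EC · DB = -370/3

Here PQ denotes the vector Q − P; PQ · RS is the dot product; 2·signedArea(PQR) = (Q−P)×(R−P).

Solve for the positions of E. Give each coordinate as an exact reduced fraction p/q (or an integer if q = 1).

1. E_x = 2/3  [EC · DB = -370/3 ∩ ED · AB = -1132/3]
2. E_y = -43/3  [EC · DB = -370/3 ∩ ED · AB = -1132/3]
   → E = (2/3, -43/3)

E = (2/3, -43/3)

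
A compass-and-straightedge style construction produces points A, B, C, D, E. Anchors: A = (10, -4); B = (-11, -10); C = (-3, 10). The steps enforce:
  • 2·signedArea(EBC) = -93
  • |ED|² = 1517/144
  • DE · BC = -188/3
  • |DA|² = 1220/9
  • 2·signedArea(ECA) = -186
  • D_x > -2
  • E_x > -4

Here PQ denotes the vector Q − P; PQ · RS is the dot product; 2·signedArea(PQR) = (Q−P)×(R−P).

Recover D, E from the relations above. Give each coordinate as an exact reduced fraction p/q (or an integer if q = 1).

1. E_x = -15/4  [2·signedArea(EBC) = -93 ∩ 2·signedArea(ECA) = -186]
2. E_y = -7/2  [2·signedArea(EBC) = -93 ∩ 2·signedArea(ECA) = -186]
   → E = (-15/4, -7/2)
3. D_x = -4/3  [line -8·x + -20·y + -112/3 = 0 ∩ |ED|² = 1517/144]
4. D_y = -4/3  [line -8·x + -20·y + -112/3 = 0 ∩ |ED|² = 1517/144]
   → D = (-4/3, -4/3)

D = (-4/3, -4/3)
E = (-15/4, -7/2)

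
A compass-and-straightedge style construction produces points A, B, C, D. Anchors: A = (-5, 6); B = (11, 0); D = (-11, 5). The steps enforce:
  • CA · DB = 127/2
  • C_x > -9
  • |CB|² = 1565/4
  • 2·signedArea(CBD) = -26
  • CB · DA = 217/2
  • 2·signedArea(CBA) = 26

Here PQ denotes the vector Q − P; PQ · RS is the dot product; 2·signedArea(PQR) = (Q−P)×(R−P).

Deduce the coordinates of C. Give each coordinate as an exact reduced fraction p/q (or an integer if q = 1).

1. C_x = -8  [CB · DA = 217/2 ∩ 2·signedArea(CBA) = 26]
2. C_y = 11/2  [CB · DA = 217/2 ∩ 2·signedArea(CBA) = 26]
   → C = (-8, 11/2)

C = (-8, 11/2)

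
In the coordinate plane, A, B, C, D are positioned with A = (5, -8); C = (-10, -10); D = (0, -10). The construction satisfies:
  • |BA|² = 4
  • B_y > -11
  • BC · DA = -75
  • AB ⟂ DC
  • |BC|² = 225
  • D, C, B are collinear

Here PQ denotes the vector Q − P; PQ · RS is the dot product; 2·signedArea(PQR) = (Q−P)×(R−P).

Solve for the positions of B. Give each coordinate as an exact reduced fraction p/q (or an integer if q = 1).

B = (5, -10)

1. B_x = 5  [D, C, B are collinear ∩ AB ⟂ DC]
2. B_y = -10  [D, C, B are collinear ∩ AB ⟂ DC]
   → B = (5, -10)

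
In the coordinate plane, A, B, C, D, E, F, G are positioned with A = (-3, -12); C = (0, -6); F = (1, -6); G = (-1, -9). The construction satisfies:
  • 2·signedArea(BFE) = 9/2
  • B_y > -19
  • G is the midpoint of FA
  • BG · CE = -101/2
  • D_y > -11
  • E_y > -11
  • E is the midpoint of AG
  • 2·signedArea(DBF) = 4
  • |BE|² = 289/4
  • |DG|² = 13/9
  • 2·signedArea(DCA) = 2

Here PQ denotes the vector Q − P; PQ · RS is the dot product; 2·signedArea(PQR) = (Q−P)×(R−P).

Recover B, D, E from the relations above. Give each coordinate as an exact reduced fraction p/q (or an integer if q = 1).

1. E_x = -2  [E is the midpoint of AG]
2. E_y = -21/2  [E is the midpoint of AG]
   → E = (-2, -21/2)
3. B_x = -6  [BG · CE = -101/2 ∩ 2·signedArea(BFE) = 9/2]
4. B_y = -18  [BG · CE = -101/2 ∩ 2·signedArea(BFE) = 9/2]
   → B = (-6, -18)
5. D_x = -5/3  [2·signedArea(DBF) = 4 ∩ 2·signedArea(DCA) = 2]
6. D_y = -10  [2·signedArea(DBF) = 4 ∩ 2·signedArea(DCA) = 2]
   → D = (-5/3, -10)

B = (-6, -18)
D = (-5/3, -10)
E = (-2, -21/2)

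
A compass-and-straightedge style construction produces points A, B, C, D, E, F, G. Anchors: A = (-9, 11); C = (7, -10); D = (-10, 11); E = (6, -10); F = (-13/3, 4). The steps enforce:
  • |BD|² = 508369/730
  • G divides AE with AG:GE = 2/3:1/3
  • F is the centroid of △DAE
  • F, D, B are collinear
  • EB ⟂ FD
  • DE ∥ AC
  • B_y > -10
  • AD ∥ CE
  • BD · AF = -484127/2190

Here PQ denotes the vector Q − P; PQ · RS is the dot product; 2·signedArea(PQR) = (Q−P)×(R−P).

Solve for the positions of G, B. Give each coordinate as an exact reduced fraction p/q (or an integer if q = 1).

B = (4821/730, -6943/730)
G = (1, -3)

1. G_x = 1  [G divides AE with AG:GE = 2/3:1/3]
2. G_y = -3  [G divides AE with AG:GE = 2/3:1/3]
   → G = (1, -3)
3. B_x = 4821/730  [F, D, B are collinear ∩ EB ⟂ FD]
4. B_y = -6943/730  [F, D, B are collinear ∩ EB ⟂ FD]
   → B = (4821/730, -6943/730)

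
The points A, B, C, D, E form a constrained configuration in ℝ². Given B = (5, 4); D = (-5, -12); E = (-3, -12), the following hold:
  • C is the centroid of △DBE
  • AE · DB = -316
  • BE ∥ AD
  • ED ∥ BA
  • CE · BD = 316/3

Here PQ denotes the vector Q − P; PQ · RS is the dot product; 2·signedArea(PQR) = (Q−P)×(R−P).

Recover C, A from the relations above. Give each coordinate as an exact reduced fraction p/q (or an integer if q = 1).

A = (3, 4)
C = (-1, -20/3)

1. C_x = -1  [C is the centroid of △DBE]
2. C_y = -20/3  [C is the centroid of △DBE]
   → C = (-1, -20/3)
3. A_x = 3  [BE ∥ AD ∩ ED ∥ BA]
4. A_y = 4  [BE ∥ AD ∩ ED ∥ BA]
   → A = (3, 4)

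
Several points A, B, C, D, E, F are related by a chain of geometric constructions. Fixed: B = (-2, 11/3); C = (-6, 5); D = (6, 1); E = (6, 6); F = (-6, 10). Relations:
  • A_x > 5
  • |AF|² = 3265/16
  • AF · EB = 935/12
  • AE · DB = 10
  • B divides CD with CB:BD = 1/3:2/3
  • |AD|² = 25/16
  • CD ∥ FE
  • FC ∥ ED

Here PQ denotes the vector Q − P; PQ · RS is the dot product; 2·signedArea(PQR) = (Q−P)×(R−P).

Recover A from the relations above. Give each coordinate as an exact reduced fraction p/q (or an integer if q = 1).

1. A_x = 6  [AF · EB = 935/12 ∩ AE · DB = 10]
2. A_y = 9/4  [AF · EB = 935/12 ∩ AE · DB = 10]
   → A = (6, 9/4)

A = (6, 9/4)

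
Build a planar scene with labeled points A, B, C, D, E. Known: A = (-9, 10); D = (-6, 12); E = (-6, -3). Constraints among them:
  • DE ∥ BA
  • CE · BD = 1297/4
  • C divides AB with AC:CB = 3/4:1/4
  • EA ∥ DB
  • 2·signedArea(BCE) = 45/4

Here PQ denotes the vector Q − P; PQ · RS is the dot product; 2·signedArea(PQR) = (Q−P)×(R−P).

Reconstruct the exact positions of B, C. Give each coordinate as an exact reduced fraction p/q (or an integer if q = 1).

1. B_x = -9  [DE ∥ BA ∩ EA ∥ DB]
2. B_y = 25  [DE ∥ BA ∩ EA ∥ DB]
   → B = (-9, 25)
3. C_x = -9  [C divides AB with AC:CB = 3/4:1/4]
4. C_y = 85/4  [C divides AB with AC:CB = 3/4:1/4]
   → C = (-9, 85/4)

B = (-9, 25)
C = (-9, 85/4)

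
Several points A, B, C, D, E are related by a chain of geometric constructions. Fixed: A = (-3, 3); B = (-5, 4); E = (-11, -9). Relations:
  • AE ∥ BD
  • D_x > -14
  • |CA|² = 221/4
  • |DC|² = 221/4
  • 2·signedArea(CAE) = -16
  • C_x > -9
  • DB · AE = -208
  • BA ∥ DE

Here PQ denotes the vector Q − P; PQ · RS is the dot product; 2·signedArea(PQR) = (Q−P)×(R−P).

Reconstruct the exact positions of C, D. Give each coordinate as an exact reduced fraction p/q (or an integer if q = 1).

1. D_x = -13  [BA ∥ DE ∩ AE ∥ BD]
2. D_y = -8  [BA ∥ DE ∩ AE ∥ BD]
   → D = (-13, -8)
3. C_x = -8  [line 12·x + -8·y + 76 = 0 ∩ |DC|² = 221/4]
4. C_y = -5/2  [line 12·x + -8·y + 76 = 0 ∩ |DC|² = 221/4]
   → C = (-8, -5/2)

C = (-8, -5/2)
D = (-13, -8)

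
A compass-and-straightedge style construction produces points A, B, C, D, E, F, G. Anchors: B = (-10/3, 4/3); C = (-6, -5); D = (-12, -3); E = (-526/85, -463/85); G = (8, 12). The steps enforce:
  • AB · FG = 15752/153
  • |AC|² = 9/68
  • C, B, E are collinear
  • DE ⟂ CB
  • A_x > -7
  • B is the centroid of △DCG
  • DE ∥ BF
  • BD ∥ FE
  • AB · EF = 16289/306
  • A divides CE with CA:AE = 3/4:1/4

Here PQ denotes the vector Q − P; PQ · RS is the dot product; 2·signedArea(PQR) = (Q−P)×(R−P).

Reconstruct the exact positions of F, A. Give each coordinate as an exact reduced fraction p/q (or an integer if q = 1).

1. F_x = 632/255  [BD ∥ FE ∩ DE ∥ BF]
2. F_y = -284/255  [BD ∥ FE ∩ DE ∥ BF]
   → F = (632/255, -284/255)
3. A_x = -522/85  [A divides CE with CA:AE = 3/4:1/4]
4. A_y = -907/170  [A divides CE with CA:AE = 3/4:1/4]
   → A = (-522/85, -907/170)

A = (-522/85, -907/170)
F = (632/255, -284/255)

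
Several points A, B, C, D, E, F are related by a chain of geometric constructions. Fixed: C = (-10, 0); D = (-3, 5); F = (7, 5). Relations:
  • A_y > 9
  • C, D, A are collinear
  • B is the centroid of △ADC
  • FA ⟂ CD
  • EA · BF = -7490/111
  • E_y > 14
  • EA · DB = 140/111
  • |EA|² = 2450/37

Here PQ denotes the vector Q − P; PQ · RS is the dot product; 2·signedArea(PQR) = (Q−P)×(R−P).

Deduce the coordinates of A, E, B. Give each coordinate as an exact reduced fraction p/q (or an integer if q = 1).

A = (134/37, 360/37)
B = (-347/111, 545/111)
E = (379/37, 535/37)

1. A_x = 134/37  [C, D, A are collinear ∩ FA ⟂ CD]
2. A_y = 360/37  [C, D, A are collinear ∩ FA ⟂ CD]
   → A = (134/37, 360/37)
3. B_x = -347/111  [B is the centroid of △ADC]
4. B_y = 545/111  [B is the centroid of △ADC]
   → B = (-347/111, 545/111)
5. E_x = 379/37  [EA · BF = -7490/111 ∩ EA · DB = 140/111]
6. E_y = 535/37  [EA · BF = -7490/111 ∩ EA · DB = 140/111]
   → E = (379/37, 535/37)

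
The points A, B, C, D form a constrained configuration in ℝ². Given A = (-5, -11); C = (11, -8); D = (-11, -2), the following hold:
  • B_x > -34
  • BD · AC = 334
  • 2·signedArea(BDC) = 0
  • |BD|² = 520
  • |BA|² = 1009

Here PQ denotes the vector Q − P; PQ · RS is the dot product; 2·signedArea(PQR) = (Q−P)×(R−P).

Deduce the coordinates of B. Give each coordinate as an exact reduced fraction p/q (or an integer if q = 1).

B = (-33, 4)

1. B_x = -33  [2·signedArea(BDC) = 0 ∩ BD · AC = 334]
2. B_y = 4  [2·signedArea(BDC) = 0 ∩ BD · AC = 334]
   → B = (-33, 4)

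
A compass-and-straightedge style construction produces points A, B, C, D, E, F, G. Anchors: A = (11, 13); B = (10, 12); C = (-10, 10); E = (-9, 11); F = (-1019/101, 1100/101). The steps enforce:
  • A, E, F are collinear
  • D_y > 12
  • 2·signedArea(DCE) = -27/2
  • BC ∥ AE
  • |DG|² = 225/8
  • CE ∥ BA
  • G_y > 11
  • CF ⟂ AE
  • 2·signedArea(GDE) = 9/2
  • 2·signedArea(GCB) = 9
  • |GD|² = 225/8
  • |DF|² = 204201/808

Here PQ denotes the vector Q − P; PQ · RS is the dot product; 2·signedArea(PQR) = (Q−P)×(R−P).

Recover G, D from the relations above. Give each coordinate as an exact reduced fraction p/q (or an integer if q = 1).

1. D_x = 23/4  [line -1·x + 1·y + -13/2 = 0 ∩ |DF|² = 204201/808]
2. D_y = 49/4  [line -1·x + 1·y + -13/2 = 0 ∩ |DF|² = 204201/808]
   → D = (23/4, 49/4)
3. G_x = 1/2  [2·signedArea(GCB) = 9 ∩ 2·signedArea(GDE) = 9/2]
4. G_y = 23/2  [2·signedArea(GCB) = 9 ∩ 2·signedArea(GDE) = 9/2]
   → G = (1/2, 23/2)

D = (23/4, 49/4)
G = (1/2, 23/2)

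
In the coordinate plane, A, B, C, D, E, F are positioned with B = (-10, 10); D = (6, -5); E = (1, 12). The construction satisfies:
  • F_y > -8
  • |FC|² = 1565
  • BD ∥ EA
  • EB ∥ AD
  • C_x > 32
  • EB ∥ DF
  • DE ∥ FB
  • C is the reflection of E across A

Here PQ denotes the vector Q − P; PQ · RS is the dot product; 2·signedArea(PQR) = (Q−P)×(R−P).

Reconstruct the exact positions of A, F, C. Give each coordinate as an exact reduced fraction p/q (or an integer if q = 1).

1. A_x = 17  [EB ∥ AD ∩ BD ∥ EA]
2. A_y = -3  [EB ∥ AD ∩ BD ∥ EA]
   → A = (17, -3)
3. F_x = -5  [DE ∥ FB ∩ EB ∥ DF]
4. F_y = -7  [DE ∥ FB ∩ EB ∥ DF]
   → F = (-5, -7)
5. C_x = 33  [C is the reflection of E across A]
6. C_y = -18  [C is the reflection of E across A]
   → C = (33, -18)

A = (17, -3)
C = (33, -18)
F = (-5, -7)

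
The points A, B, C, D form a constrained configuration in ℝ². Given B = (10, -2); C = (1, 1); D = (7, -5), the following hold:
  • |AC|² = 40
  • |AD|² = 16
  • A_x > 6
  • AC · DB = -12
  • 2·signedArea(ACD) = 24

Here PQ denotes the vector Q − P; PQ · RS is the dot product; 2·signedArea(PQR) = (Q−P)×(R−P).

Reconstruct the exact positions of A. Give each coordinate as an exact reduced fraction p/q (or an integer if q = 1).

1. A_x = 7  [line 6·x + 6·y + -36 = 0 ∩ |AC|² = 40]
2. A_y = -1  [line 6·x + 6·y + -36 = 0 ∩ |AC|² = 40]
   → A = (7, -1)

A = (7, -1)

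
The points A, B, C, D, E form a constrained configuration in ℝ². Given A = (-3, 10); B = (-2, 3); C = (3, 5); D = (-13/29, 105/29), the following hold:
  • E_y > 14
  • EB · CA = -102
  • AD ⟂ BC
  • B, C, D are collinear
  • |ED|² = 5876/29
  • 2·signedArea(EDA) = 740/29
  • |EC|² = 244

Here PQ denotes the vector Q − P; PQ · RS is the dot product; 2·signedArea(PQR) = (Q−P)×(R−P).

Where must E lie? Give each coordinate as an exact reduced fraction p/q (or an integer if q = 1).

1. E_x = -9  [EB · CA = -102 ∩ 2·signedArea(EDA) = 740/29]
2. E_y = 15  [EB · CA = -102 ∩ 2·signedArea(EDA) = 740/29]
   → E = (-9, 15)

E = (-9, 15)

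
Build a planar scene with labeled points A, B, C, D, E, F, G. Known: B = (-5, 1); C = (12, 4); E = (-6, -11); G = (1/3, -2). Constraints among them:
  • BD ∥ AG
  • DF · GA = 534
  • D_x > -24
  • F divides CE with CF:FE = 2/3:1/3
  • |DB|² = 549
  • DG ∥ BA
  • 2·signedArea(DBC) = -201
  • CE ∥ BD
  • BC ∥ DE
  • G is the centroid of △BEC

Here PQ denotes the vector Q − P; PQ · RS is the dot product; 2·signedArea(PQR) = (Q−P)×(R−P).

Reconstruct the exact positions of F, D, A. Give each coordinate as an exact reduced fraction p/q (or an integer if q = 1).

A = (55/3, 13)
D = (-23, -14)
F = (0, -6)

1. F_x = 0  [F divides CE with CF:FE = 2/3:1/3]
2. F_y = -6  [F divides CE with CF:FE = 2/3:1/3]
   → F = (0, -6)
3. D_x = -23  [BC ∥ DE ∩ CE ∥ BD]
4. D_y = -14  [BC ∥ DE ∩ CE ∥ BD]
   → D = (-23, -14)
5. A_x = 55/3  [BD ∥ AG ∩ DG ∥ BA]
6. A_y = 13  [BD ∥ AG ∩ DG ∥ BA]
   → A = (55/3, 13)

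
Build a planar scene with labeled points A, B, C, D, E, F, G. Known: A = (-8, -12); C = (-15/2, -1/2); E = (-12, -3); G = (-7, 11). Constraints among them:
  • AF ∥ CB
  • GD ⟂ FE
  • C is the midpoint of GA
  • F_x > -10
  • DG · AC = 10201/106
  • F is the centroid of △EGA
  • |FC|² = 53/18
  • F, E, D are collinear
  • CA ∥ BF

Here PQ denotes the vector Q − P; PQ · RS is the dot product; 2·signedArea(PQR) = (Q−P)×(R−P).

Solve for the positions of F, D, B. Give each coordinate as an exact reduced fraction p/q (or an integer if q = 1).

1. F_x = -9  [F is the centroid of △EGA]
2. F_y = -4/3  [F is the centroid of △EGA]
   → F = (-9, -4/3)
3. D_x = -237/106  [F, E, D are collinear ∩ GD ⟂ FE]
4. D_y = 257/106  [F, E, D are collinear ∩ GD ⟂ FE]
   → D = (-237/106, 257/106)
5. B_x = -17/2  [CA ∥ BF ∩ AF ∥ CB]
6. B_y = 61/6  [CA ∥ BF ∩ AF ∥ CB]
   → B = (-17/2, 61/6)

B = (-17/2, 61/6)
D = (-237/106, 257/106)
F = (-9, -4/3)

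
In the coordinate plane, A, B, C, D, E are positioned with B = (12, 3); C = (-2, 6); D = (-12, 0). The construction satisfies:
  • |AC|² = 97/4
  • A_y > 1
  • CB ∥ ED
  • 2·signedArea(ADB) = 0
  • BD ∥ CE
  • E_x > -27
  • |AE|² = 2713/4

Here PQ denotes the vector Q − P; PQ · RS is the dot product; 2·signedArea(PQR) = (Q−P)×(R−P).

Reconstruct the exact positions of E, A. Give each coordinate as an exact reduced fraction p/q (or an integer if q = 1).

1. E_x = -26  [CB ∥ ED ∩ BD ∥ CE]
2. E_y = 3  [CB ∥ ED ∩ BD ∥ CE]
   → E = (-26, 3)
3. A_x = 0  [line -3·x + 24·y + -36 = 0 ∩ |AE|² = 2713/4]
4. A_y = 3/2  [line -3·x + 24·y + -36 = 0 ∩ |AE|² = 2713/4]
   → A = (0, 3/2)

A = (0, 3/2)
E = (-26, 3)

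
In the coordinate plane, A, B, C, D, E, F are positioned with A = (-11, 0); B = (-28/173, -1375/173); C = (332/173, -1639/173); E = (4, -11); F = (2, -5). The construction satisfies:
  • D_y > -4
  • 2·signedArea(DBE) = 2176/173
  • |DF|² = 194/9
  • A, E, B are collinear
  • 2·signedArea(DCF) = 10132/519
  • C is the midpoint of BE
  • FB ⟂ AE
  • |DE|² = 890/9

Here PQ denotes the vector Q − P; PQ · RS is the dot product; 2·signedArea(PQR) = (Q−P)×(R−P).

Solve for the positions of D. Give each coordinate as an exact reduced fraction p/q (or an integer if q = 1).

D = (-7/3, -10/3)

1. D_x = -7/3  [2·signedArea(DCF) = 10132/519 ∩ 2·signedArea(DBE) = 2176/173]
2. D_y = -10/3  [2·signedArea(DCF) = 10132/519 ∩ 2·signedArea(DBE) = 2176/173]
   → D = (-7/3, -10/3)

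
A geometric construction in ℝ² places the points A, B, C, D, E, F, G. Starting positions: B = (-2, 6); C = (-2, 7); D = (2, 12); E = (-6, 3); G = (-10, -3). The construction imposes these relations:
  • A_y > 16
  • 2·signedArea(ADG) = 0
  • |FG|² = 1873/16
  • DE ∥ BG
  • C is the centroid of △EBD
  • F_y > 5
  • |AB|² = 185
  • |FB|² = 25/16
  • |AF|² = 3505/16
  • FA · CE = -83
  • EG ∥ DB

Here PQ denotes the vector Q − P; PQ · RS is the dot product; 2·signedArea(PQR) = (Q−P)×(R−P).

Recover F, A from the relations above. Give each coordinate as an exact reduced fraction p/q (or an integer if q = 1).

1. A_x = 6  [line 15·x + -12·y + 114 = 0 ∩ |AB|² = 185]
2. A_y = 17  [line 15·x + -12·y + 114 = 0 ∩ |AB|² = 185]
   → A = (6, 17)
3. F_x = -3  [line 4·x + 4·y + -9 = 0 ∩ |FG|² = 1873/16]
4. F_y = 21/4  [line 4·x + 4·y + -9 = 0 ∩ |FG|² = 1873/16]
   → F = (-3, 21/4)

A = (6, 17)
F = (-3, 21/4)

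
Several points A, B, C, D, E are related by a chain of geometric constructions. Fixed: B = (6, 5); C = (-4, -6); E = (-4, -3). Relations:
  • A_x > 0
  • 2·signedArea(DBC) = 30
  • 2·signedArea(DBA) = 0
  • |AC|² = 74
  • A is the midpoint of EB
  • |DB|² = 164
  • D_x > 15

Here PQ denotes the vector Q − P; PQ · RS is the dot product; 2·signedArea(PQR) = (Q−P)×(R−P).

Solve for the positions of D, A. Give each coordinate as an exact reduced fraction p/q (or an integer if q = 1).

1. D_x = 16  [line 11·x + -10·y + -46 = 0 ∩ |DB|² = 164]
2. D_y = 13  [line 11·x + -10·y + -46 = 0 ∩ |DB|² = 164]
   → D = (16, 13)
3. A_x = 1  [2·signedArea(DBA) = 0 ∩ A is the midpoint of EB]
4. A_y = 1  [2·signedArea(DBA) = 0 ∩ A is the midpoint of EB]
   → A = (1, 1)

A = (1, 1)
D = (16, 13)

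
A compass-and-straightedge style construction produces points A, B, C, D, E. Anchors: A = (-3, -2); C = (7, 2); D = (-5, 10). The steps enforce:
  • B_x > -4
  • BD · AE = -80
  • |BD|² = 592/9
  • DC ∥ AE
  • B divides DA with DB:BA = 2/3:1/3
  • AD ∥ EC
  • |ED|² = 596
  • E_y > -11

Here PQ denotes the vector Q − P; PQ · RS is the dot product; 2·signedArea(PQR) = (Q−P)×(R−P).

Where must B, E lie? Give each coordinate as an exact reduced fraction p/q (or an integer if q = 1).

B = (-11/3, 2)
E = (9, -10)

1. B_x = -11/3  [B divides DA with DB:BA = 2/3:1/3]
2. B_y = 2  [B divides DA with DB:BA = 2/3:1/3]
   → B = (-11/3, 2)
3. E_x = 9  [AD ∥ EC ∩ DC ∥ AE]
4. E_y = -10  [AD ∥ EC ∩ DC ∥ AE]
   → E = (9, -10)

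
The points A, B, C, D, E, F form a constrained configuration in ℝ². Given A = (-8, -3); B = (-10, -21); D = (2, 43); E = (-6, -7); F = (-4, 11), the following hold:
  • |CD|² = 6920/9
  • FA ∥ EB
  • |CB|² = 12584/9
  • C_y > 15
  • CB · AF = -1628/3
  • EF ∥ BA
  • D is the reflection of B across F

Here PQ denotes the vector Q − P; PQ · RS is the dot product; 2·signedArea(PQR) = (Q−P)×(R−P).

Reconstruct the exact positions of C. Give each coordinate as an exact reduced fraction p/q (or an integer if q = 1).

C = (-8/3, 47/3)

1. C_x = -8/3  [line -4·x + -14·y + 626/3 = 0 ∩ |CB|² = 12584/9]
2. C_y = 47/3  [line -4·x + -14·y + 626/3 = 0 ∩ |CB|² = 12584/9]
   → C = (-8/3, 47/3)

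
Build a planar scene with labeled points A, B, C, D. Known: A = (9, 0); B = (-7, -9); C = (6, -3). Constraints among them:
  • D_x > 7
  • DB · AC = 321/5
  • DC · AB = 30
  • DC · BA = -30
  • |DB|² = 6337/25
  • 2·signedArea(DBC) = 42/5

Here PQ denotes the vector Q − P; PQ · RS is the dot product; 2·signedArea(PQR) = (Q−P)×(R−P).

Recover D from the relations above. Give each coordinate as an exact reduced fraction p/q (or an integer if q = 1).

1. D_x = 36/5  [2·signedArea(DBC) = 42/5 ∩ DC · BA = -30]
2. D_y = -9/5  [2·signedArea(DBC) = 42/5 ∩ DC · BA = -30]
   → D = (36/5, -9/5)

D = (36/5, -9/5)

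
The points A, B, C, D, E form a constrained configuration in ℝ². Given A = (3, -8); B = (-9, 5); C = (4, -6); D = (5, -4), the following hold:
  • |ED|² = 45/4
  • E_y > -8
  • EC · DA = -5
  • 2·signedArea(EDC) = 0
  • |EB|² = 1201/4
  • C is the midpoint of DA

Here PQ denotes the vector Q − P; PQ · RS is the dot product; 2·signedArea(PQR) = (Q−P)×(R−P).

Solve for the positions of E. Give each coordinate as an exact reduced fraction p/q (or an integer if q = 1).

E = (7/2, -7)

1. E_x = 7/2  [2·signedArea(EDC) = 0 ∩ EC · DA = -5]
2. E_y = -7  [2·signedArea(EDC) = 0 ∩ EC · DA = -5]
   → E = (7/2, -7)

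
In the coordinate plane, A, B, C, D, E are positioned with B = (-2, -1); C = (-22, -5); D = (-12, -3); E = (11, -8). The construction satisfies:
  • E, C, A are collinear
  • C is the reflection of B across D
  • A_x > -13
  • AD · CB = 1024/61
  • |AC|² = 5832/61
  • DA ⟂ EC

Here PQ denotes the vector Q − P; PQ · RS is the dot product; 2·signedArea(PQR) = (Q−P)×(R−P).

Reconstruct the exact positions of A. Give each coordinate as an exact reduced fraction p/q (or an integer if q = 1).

1. A_x = -748/61  [E, C, A are collinear ∩ DA ⟂ EC]
2. A_y = -359/61  [E, C, A are collinear ∩ DA ⟂ EC]
   → A = (-748/61, -359/61)

A = (-748/61, -359/61)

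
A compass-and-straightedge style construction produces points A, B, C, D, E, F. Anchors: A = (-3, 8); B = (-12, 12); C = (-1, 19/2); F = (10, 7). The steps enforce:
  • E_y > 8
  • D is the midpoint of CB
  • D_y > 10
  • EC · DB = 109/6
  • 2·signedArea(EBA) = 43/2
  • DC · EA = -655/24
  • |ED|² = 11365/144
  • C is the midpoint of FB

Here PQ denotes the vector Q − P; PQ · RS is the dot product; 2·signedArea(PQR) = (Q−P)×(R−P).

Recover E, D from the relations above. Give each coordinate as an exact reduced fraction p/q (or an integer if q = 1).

1. D_x = -13/2  [D is the midpoint of CB]
2. D_y = 43/4  [D is the midpoint of CB]
   → D = (-13/2, 43/4)
3. E_x = 2  [2·signedArea(EBA) = 43/2 ∩ EC · DB = 109/6]
4. E_y = 49/6  [2·signedArea(EBA) = 43/2 ∩ EC · DB = 109/6]
   → E = (2, 49/6)

D = (-13/2, 43/4)
E = (2, 49/6)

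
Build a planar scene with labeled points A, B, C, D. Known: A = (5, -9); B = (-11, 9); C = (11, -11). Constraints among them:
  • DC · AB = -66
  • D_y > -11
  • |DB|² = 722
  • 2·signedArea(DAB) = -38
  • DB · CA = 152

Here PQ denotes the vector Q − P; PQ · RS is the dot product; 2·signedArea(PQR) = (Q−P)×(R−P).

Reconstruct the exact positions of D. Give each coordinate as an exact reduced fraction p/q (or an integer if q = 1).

D = (8, -10)

1. D_x = 8  [2·signedArea(DAB) = -38 ∩ DC · AB = -66]
2. D_y = -10  [2·signedArea(DAB) = -38 ∩ DC · AB = -66]
   → D = (8, -10)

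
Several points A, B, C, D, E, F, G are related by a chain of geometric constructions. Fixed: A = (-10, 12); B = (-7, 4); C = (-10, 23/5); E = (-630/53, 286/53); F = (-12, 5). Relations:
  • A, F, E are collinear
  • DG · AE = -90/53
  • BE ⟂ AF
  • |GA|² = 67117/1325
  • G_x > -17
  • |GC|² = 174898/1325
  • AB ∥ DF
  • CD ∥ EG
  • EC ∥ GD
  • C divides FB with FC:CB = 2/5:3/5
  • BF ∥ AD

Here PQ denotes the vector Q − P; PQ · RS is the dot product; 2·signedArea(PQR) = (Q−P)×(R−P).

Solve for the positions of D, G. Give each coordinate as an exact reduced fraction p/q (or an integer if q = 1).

D = (-15, 13)
G = (-895/53, 3656/265)

1. D_x = -15  [AB ∥ DF ∩ BF ∥ AD]
2. D_y = 13  [AB ∥ DF ∩ BF ∥ AD]
   → D = (-15, 13)
3. G_x = -895/53  [EC ∥ GD ∩ CD ∥ EG]
4. G_y = 3656/265  [EC ∥ GD ∩ CD ∥ EG]
   → G = (-895/53, 3656/265)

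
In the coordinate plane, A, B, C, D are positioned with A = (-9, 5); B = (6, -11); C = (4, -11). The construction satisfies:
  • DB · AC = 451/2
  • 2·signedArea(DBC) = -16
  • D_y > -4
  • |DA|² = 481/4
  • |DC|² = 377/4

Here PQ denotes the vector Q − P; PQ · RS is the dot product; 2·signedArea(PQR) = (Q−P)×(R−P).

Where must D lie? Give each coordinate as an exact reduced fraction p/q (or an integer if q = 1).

D = (-3/2, -3)

1. D_x = -3/2  [DB · AC = 451/2 ∩ 2·signedArea(DBC) = -16]
2. D_y = -3  [DB · AC = 451/2 ∩ 2·signedArea(DBC) = -16]
   → D = (-3/2, -3)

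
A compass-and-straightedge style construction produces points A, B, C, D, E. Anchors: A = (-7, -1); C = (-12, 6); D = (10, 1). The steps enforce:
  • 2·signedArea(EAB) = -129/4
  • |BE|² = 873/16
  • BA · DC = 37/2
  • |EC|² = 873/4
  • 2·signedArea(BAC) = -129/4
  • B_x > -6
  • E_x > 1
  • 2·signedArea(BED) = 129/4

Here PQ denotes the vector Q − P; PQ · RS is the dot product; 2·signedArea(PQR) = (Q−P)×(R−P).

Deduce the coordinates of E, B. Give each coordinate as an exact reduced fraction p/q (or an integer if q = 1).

1. B_x = -21/4  [2·signedArea(BAC) = -129/4 ∩ BA · DC = 37/2]
2. B_y = 3  [2·signedArea(BAC) = -129/4 ∩ BA · DC = 37/2]
   → B = (-21/4, 3)
3. E_x = 3/2  [2·signedArea(EAB) = -129/4 ∩ 2·signedArea(BED) = 129/4]
4. E_y = 0  [2·signedArea(EAB) = -129/4 ∩ 2·signedArea(BED) = 129/4]
   → E = (3/2, 0)

B = (-21/4, 3)
E = (3/2, 0)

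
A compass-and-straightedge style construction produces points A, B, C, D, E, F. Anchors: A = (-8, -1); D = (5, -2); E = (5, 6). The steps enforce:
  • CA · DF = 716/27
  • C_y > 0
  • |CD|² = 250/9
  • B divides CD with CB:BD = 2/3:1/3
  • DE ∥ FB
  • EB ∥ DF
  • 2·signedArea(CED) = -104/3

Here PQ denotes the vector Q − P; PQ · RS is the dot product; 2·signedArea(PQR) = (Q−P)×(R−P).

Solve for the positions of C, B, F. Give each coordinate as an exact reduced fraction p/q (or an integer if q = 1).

B = (32/9, -1)
C = (2/3, 1)
F = (32/9, -9)

1. C_x = 2/3  [2·signedArea(CED) = -104/3]
2. C_y = 1  [|CD|² = 250/9]
   → C = (2/3, 1)
3. B_x = 32/9  [B divides CD with CB:BD = 2/3:1/3]
4. B_y = -1  [B divides CD with CB:BD = 2/3:1/3]
   → B = (32/9, -1)
5. F_x = 32/9  [DE ∥ FB ∩ EB ∥ DF]
6. F_y = -9  [DE ∥ FB ∩ EB ∥ DF]
   → F = (32/9, -9)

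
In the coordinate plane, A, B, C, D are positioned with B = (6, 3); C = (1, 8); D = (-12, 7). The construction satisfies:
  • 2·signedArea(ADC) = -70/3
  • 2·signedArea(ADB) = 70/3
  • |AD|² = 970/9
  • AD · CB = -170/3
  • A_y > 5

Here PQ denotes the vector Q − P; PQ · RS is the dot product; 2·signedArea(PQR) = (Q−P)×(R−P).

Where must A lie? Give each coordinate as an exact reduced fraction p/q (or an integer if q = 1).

A = (-5/3, 6)

1. A_x = -5/3  [2·signedArea(ADC) = -70/3 ∩ AD · CB = -170/3]
2. A_y = 6  [2·signedArea(ADC) = -70/3 ∩ AD · CB = -170/3]
   → A = (-5/3, 6)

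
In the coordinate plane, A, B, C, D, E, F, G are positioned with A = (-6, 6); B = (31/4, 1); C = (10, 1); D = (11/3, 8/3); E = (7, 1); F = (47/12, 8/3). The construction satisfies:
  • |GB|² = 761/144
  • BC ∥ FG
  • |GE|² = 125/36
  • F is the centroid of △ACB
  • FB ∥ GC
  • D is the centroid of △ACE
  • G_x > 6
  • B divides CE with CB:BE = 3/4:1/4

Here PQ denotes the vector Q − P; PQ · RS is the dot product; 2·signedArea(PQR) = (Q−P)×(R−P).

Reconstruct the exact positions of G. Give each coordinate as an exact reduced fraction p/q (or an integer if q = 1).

G = (37/6, 8/3)

1. G_x = 37/6  [FB ∥ GC ∩ BC ∥ FG]
2. G_y = 8/3  [FB ∥ GC ∩ BC ∥ FG]
   → G = (37/6, 8/3)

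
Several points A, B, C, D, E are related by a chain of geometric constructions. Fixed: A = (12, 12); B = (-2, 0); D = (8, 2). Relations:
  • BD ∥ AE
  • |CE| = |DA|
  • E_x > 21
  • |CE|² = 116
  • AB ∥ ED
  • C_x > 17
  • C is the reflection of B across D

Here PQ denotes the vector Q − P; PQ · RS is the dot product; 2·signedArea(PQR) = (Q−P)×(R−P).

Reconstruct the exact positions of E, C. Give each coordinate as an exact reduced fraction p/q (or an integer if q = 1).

1. E_x = 22  [AB ∥ ED ∩ BD ∥ AE]
2. E_y = 14  [AB ∥ ED ∩ BD ∥ AE]
   → E = (22, 14)
3. C_x = 18  [C is the reflection of B across D]
4. C_y = 4  [C is the reflection of B across D]
   → C = (18, 4)

C = (18, 4)
E = (22, 14)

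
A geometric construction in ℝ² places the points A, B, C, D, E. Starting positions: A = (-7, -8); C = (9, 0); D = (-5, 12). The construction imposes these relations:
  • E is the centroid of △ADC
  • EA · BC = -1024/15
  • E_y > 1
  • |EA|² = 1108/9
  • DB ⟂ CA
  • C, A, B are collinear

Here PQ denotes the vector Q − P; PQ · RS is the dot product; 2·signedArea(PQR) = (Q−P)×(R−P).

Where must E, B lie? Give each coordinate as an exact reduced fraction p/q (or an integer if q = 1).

1. E_x = -1  [E is the centroid of △ADC]
2. E_y = 4/3  [E is the centroid of △ADC]
   → E = (-1, 4/3)
3. B_x = 13/5  [C, A, B are collinear ∩ DB ⟂ CA]
4. B_y = -16/5  [C, A, B are collinear ∩ DB ⟂ CA]
   → B = (13/5, -16/5)

B = (13/5, -16/5)
E = (-1, 4/3)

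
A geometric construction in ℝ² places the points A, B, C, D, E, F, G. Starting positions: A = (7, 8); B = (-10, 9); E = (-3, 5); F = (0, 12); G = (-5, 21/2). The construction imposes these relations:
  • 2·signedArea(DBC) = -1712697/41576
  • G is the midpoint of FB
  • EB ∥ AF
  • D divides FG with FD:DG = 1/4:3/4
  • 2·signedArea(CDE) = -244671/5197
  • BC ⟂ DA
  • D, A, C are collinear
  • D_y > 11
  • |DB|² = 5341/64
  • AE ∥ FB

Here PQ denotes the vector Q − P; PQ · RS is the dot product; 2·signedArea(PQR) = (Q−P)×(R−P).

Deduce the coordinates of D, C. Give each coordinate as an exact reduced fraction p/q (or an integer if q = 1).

C = (-39587/5197, 74955/5197)
D = (-5/4, 93/8)

1. D_x = -5/4  [D divides FG with FD:DG = 1/4:3/4]
2. D_y = 93/8  [D divides FG with FD:DG = 1/4:3/4]
   → D = (-5/4, 93/8)
3. C_x = -39587/5197  [D, A, C are collinear ∩ BC ⟂ DA]
4. C_y = 74955/5197  [D, A, C are collinear ∩ BC ⟂ DA]
   → C = (-39587/5197, 74955/5197)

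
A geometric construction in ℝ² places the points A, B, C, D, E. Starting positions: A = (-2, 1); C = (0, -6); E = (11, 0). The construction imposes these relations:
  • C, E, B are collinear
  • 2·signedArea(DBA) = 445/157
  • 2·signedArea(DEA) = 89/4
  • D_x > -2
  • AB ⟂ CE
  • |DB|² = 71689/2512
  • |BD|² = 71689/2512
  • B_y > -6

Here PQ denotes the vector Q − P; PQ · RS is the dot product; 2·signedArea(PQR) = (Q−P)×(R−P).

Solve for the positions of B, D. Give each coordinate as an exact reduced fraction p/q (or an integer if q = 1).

1. B_x = 220/157  [C, E, B are collinear ∩ AB ⟂ CE]
2. B_y = -822/157  [C, E, B are collinear ∩ AB ⟂ CE]
   → B = (220/157, -822/157)
3. D_x = -3/2  [2·signedArea(DEA) = 89/4 ∩ 2·signedArea(DBA) = 445/157]
4. D_y = -3/4  [2·signedArea(DEA) = 89/4 ∩ 2·signedArea(DBA) = 445/157]
   → D = (-3/2, -3/4)

B = (220/157, -822/157)
D = (-3/2, -3/4)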